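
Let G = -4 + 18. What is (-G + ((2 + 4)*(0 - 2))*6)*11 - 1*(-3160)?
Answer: 2214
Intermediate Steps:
G = 14
(-G + ((2 + 4)*(0 - 2))*6)*11 - 1*(-3160) = (-1*14 + ((2 + 4)*(0 - 2))*6)*11 - 1*(-3160) = (-14 + (6*(-2))*6)*11 + 3160 = (-14 - 12*6)*11 + 3160 = (-14 - 72)*11 + 3160 = -86*11 + 3160 = -946 + 3160 = 2214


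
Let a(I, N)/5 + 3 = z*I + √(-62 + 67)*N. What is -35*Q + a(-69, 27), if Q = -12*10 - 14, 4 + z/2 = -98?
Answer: 75055 + 135*√5 ≈ 75357.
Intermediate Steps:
z = -204 (z = -8 + 2*(-98) = -8 - 196 = -204)
a(I, N) = -15 - 1020*I + 5*N*√5 (a(I, N) = -15 + 5*(-204*I + √(-62 + 67)*N) = -15 + 5*(-204*I + √5*N) = -15 + 5*(-204*I + N*√5) = -15 + (-1020*I + 5*N*√5) = -15 - 1020*I + 5*N*√5)
Q = -134 (Q = -120 - 14 = -134)
-35*Q + a(-69, 27) = -35*(-134) + (-15 - 1020*(-69) + 5*27*√5) = 4690 + (-15 + 70380 + 135*√5) = 4690 + (70365 + 135*√5) = 75055 + 135*√5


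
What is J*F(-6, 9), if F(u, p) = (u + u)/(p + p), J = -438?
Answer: 292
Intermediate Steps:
F(u, p) = u/p (F(u, p) = (2*u)/((2*p)) = (2*u)*(1/(2*p)) = u/p)
J*F(-6, 9) = -(-2628)/9 = -438*(-2/3) = 292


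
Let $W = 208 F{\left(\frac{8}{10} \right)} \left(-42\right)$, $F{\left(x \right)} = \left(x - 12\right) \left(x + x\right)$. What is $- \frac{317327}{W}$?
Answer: $- \frac{7933175}{3913728} \approx -2.027$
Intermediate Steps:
$F{\left(x \right)} = 2 x \left(-12 + x\right)$ ($F{\left(x \right)} = \left(-12 + x\right) 2 x = 2 x \left(-12 + x\right)$)
$W = \frac{3913728}{25}$ ($W = 208 \cdot 2 \cdot \frac{8}{10} \left(-12 + \frac{8}{10}\right) \left(-42\right) = 208 \cdot 2 \cdot 8 \cdot \frac{1}{10} \left(-12 + 8 \cdot \frac{1}{10}\right) \left(-42\right) = 208 \cdot 2 \cdot \frac{4}{5} \left(-12 + \frac{4}{5}\right) \left(-42\right) = 208 \cdot 2 \cdot \frac{4}{5} \left(- \frac{56}{5}\right) \left(-42\right) = 208 \left(- \frac{448}{25}\right) \left(-42\right) = \left(- \frac{93184}{25}\right) \left(-42\right) = \frac{3913728}{25} \approx 1.5655 \cdot 10^{5}$)
$- \frac{317327}{W} = - \frac{317327}{\frac{3913728}{25}} = \left(-317327\right) \frac{25}{3913728} = - \frac{7933175}{3913728}$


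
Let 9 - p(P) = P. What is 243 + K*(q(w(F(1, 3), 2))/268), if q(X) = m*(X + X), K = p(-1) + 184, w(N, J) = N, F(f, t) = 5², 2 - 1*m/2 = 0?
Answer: 25981/67 ≈ 387.78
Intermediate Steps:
m = 4 (m = 4 - 2*0 = 4 + 0 = 4)
p(P) = 9 - P
F(f, t) = 25
K = 194 (K = (9 - 1*(-1)) + 184 = (9 + 1) + 184 = 10 + 184 = 194)
q(X) = 8*X (q(X) = 4*(X + X) = 4*(2*X) = 8*X)
243 + K*(q(w(F(1, 3), 2))/268) = 243 + 194*((8*25)/268) = 243 + 194*(200*(1/268)) = 243 + 194*(50/67) = 243 + 9700/67 = 25981/67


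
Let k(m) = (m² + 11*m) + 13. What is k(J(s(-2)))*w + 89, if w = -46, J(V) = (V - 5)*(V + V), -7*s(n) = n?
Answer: 1249195/2401 ≈ 520.28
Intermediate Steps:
s(n) = -n/7
J(V) = 2*V*(-5 + V) (J(V) = (-5 + V)*(2*V) = 2*V*(-5 + V))
k(m) = 13 + m² + 11*m
k(J(s(-2)))*w + 89 = (13 + (2*(-⅐*(-2))*(-5 - ⅐*(-2)))² + 11*(2*(-⅐*(-2))*(-5 - ⅐*(-2))))*(-46) + 89 = (13 + (2*(2/7)*(-5 + 2/7))² + 11*(2*(2/7)*(-5 + 2/7)))*(-46) + 89 = (13 + (2*(2/7)*(-33/7))² + 11*(2*(2/7)*(-33/7)))*(-46) + 89 = (13 + (-132/49)² + 11*(-132/49))*(-46) + 89 = (13 + 17424/2401 - 1452/49)*(-46) + 89 = -22511/2401*(-46) + 89 = 1035506/2401 + 89 = 1249195/2401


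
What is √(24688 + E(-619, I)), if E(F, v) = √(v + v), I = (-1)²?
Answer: √(24688 + √2) ≈ 157.13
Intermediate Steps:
I = 1
E(F, v) = √2*√v (E(F, v) = √(2*v) = √2*√v)
√(24688 + E(-619, I)) = √(24688 + √2*√1) = √(24688 + √2*1) = √(24688 + √2)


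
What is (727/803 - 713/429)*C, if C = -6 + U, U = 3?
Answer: 23696/10439 ≈ 2.2700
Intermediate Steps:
C = -3 (C = -6 + 3 = -3)
(727/803 - 713/429)*C = (727/803 - 713/429)*(-3) = -23696/31317*(-3) = 23696/10439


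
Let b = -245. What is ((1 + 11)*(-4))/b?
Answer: 48/245 ≈ 0.19592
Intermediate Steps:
((1 + 11)*(-4))/b = ((1 + 11)*(-4))/(-245) = (12*(-4))*(-1/245) = -48*(-1/245) = 48/245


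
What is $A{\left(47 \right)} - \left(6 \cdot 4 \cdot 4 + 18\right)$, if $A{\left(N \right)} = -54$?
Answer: $-168$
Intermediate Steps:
$A{\left(47 \right)} - \left(6 \cdot 4 \cdot 4 + 18\right) = -54 - \left(6 \cdot 4 \cdot 4 + 18\right) = -54 - \left(24 \cdot 4 + 18\right) = -54 - \left(96 + 18\right) = -54 - 114 = -168$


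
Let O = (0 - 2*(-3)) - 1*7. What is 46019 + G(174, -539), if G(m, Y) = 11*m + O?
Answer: 47932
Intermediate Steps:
O = -1 (O = (0 + 6) - 7 = 6 - 7 = -1)
G(m, Y) = -1 + 11*m (G(m, Y) = 11*m - 1 = -1 + 11*m)
46019 + G(174, -539) = 46019 + (-1 + 11*174) = 46019 + (-1 + 1914) = 46019 + 1913 = 47932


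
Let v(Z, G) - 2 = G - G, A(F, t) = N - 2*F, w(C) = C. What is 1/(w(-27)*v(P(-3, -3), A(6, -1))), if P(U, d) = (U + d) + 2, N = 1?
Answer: -1/54 ≈ -0.018519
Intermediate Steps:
A(F, t) = 1 - 2*F
P(U, d) = 2 + U + d
v(Z, G) = 2 (v(Z, G) = 2 + (G - G) = 2 + 0 = 2)
1/(w(-27)*v(P(-3, -3), A(6, -1))) = 1/(-27*2) = -1/27*1/2 = -1/54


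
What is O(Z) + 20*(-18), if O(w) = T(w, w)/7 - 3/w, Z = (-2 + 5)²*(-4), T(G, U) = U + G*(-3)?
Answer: -29369/84 ≈ -349.63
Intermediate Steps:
T(G, U) = U - 3*G
Z = -36 (Z = 3²*(-4) = 9*(-4) = -36)
O(w) = -3/w - 2*w/7 (O(w) = (w - 3*w)/7 - 3/w = -2*w*(⅐) - 3/w = -2*w/7 - 3/w = -3/w - 2*w/7)
O(Z) + 20*(-18) = (-3/(-36) - 2/7*(-36)) + 20*(-18) = (-3*(-1/36) + 72/7) - 360 = (1/12 + 72/7) - 360 = 871/84 - 360 = -29369/84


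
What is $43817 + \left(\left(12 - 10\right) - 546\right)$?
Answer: $43273$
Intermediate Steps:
$43817 + \left(\left(12 - 10\right) - 546\right) = 43817 + \left(2 - 546\right) = 43817 - 544 = 43273$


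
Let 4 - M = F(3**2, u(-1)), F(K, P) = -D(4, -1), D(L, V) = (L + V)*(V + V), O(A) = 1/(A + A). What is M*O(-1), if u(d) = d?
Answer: 1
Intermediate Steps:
O(A) = 1/(2*A)
D(L, V) = 2*V*(L + V) (D(L, V) = (L + V)*(2*V) = 2*V*(L + V))
F(K, P) = 6 (F(K, P) = -2*(-1)*(4 - 1) = -2*(-1)*3 = -1*(-6) = 6)
M = -2 (M = 4 - 1*6 = 4 - 6 = -2)
M*O(-1) = -1/(-1) = -(-1) = -2*(-1/2) = 1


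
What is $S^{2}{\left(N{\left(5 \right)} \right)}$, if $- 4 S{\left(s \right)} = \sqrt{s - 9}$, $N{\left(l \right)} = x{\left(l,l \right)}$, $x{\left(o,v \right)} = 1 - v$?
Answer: $- \frac{13}{16} \approx -0.8125$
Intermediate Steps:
$N{\left(l \right)} = 1 - l$
$S{\left(s \right)} = - \frac{\sqrt{-9 + s}}{4}$ ($S{\left(s \right)} = - \frac{\sqrt{s - 9}}{4} = - \frac{\sqrt{-9 + s}}{4}$)
$S^{2}{\left(N{\left(5 \right)} \right)} = \left(- \frac{\sqrt{-9 + \left(1 - 5\right)}}{4}\right)^{2} = \left(- \frac{\sqrt{-9 - 4}}{4}\right)^{2} = \left(- \frac{\sqrt{-13}}{4}\right)^{2} = \left(- \frac{i \sqrt{13}}{4}\right)^{2} = - \frac{13}{16}$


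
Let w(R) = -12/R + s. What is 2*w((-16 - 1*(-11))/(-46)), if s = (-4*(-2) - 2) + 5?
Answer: -994/5 ≈ -198.80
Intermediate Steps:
s = 11 (s = (8 - 2) + 5 = 6 + 5 = 11)
w(R) = 11 - 12/R (w(R) = -12/R + 11 = 11 - 12/R)
2*w((-16 - 1*(-11))/(-46)) = 2*(11 - 12*(-46/(-16 - 1*(-11)))) = 2*(11 - 12*(-46/(-16 + 11))) = 2*(11 - 12/((-5*(-1/46)))) = 2*(11 - 12/5/46) = 2*(11 - 12*46/5) = 2*(11 - 552/5) = 2*(-497/5) = -994/5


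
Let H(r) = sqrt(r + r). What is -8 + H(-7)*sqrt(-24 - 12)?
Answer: -8 - 6*sqrt(14) ≈ -30.450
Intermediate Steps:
H(r) = sqrt(2)*sqrt(r) (H(r) = sqrt(2*r) = sqrt(2)*sqrt(r))
-8 + H(-7)*sqrt(-24 - 12) = -8 + (sqrt(2)*sqrt(-7))*sqrt(-24 - 12) = -8 + (sqrt(2)*(I*sqrt(7)))*sqrt(-36) = -8 + (I*sqrt(14))*(6*I) = -8 - 6*sqrt(14)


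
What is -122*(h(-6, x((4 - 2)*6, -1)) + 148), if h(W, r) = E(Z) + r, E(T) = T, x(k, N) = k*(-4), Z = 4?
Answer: -12688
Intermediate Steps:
x(k, N) = -4*k
h(W, r) = 4 + r
-122*(h(-6, x((4 - 2)*6, -1)) + 148) = -122*((4 - 4*(4 - 2)*6) + 148) = -122*((4 - 8*6) + 148) = -122*((4 - 4*12) + 148) = -122*((4 - 48) + 148) = -122*(-44 + 148) = -122*104 = -12688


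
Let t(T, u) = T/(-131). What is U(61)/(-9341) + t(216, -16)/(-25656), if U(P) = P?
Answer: -8458310/1308104299 ≈ -0.0064661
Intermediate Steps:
t(T, u) = -T/131 (t(T, u) = T*(-1/131) = -T/131)
U(61)/(-9341) + t(216, -16)/(-25656) = 61/(-9341) - 1/131*216/(-25656) = 61*(-1/9341) - 216/131*(-1/25656) = -61/9341 + 9/140039 = -8458310/1308104299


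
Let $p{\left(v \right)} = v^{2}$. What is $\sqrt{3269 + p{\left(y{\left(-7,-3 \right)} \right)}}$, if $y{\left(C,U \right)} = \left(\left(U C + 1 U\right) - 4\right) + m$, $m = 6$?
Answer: $\sqrt{3669} \approx 60.572$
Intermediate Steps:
$y{\left(C,U \right)} = 2 + U + C U$ ($y{\left(C,U \right)} = \left(\left(U C + 1 U\right) - 4\right) + 6 = \left(\left(C U + U\right) - 4\right) + 6 = \left(\left(U + C U\right) - 4\right) + 6 = \left(-4 + U + C U\right) + 6 = 2 + U + C U$)
$\sqrt{3269 + p{\left(y{\left(-7,-3 \right)} \right)}} = \sqrt{3269 + \left(2 - 3 - -21\right)^{2}} = \sqrt{3269 + \left(2 - 3 + 21\right)^{2}} = \sqrt{3269 + 20^{2}} = \sqrt{3269 + 400} = \sqrt{3669}$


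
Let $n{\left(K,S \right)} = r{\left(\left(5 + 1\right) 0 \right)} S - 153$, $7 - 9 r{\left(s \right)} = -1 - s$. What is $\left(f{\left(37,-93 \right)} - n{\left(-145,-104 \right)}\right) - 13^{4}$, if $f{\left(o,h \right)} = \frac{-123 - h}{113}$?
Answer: $- \frac{28797190}{1017} \approx -28316.0$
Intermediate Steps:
$r{\left(s \right)} = \frac{8}{9} + \frac{s}{9}$ ($r{\left(s \right)} = \frac{7}{9} - \frac{-1 - s}{9} = \frac{7}{9} + \left(\frac{1}{9} + \frac{s}{9}\right) = \frac{8}{9} + \frac{s}{9}$)
$f{\left(o,h \right)} = - \frac{123}{113} - \frac{h}{113}$ ($f{\left(o,h \right)} = \left(-123 - h\right) \frac{1}{113} = - \frac{123}{113} - \frac{h}{113}$)
$n{\left(K,S \right)} = -153 + \frac{8 S}{9}$ ($n{\left(K,S \right)} = \left(\frac{8}{9} + \frac{\left(5 + 1\right) 0}{9}\right) S - 153 = \left(\frac{8}{9} + \frac{6 \cdot 0}{9}\right) S - 153 = \left(\frac{8}{9} + \frac{1}{9} \cdot 0\right) S - 153 = \left(\frac{8}{9} + 0\right) S - 153 = \frac{8 S}{9} - 153 = -153 + \frac{8 S}{9}$)
$\left(f{\left(37,-93 \right)} - n{\left(-145,-104 \right)}\right) - 13^{4} = \left(\left(- \frac{123}{113} - - \frac{93}{113}\right) - \left(-153 + \frac{8}{9} \left(-104\right)\right)\right) - 13^{4} = \left(\left(- \frac{123}{113} + \frac{93}{113}\right) - \left(-153 - \frac{832}{9}\right)\right) - 28561 = \left(- \frac{30}{113} - - \frac{2209}{9}\right) - 28561 = \left(- \frac{30}{113} + \frac{2209}{9}\right) - 28561 = \frac{249347}{1017} - 28561 = - \frac{28797190}{1017}$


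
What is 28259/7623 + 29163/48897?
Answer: 771568/179289 ≈ 4.3035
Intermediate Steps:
28259/7623 + 29163/48897 = 28259*(1/7623) + 29163*(1/48897) = 367/99 + 9721/16299 = 771568/179289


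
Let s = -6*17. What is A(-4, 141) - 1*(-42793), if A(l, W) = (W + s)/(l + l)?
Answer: 342305/8 ≈ 42788.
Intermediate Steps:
s = -102
A(l, W) = (-102 + W)/(2*l) (A(l, W) = (W - 102)/(l + l) = (-102 + W)/((2*l)) = (-102 + W)*(1/(2*l)) = (-102 + W)/(2*l))
A(-4, 141) - 1*(-42793) = (½)*(-102 + 141)/(-4) - 1*(-42793) = (½)*(-¼)*39 + 42793 = -39/8 + 42793 = 342305/8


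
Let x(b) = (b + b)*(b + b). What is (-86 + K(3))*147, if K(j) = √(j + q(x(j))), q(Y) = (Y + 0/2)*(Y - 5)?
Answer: -12642 + 147*√1119 ≈ -7724.6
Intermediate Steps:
x(b) = 4*b² (x(b) = (2*b)*(2*b) = 4*b²)
q(Y) = Y*(-5 + Y) (q(Y) = (Y + 0*(½))*(-5 + Y) = (Y + 0)*(-5 + Y) = Y*(-5 + Y))
K(j) = √(j + 4*j²*(-5 + 4*j²)) (K(j) = √(j + (4*j²)*(-5 + 4*j²)) = √(j + 4*j²*(-5 + 4*j²)))
(-86 + K(3))*147 = (-86 + √(3*(1 - 20*3 + 16*3³)))*147 = (-86 + √(3*(1 - 60 + 16*27)))*147 = (-86 + √(3*(1 - 60 + 432)))*147 = (-86 + √(3*373))*147 = (-86 + √1119)*147 = -12642 + 147*√1119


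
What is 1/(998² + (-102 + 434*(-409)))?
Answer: 1/818396 ≈ 1.2219e-6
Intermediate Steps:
1/(998² + (-102 + 434*(-409))) = 1/(996004 + (-102 - 177506)) = 1/(996004 - 177608) = 1/818396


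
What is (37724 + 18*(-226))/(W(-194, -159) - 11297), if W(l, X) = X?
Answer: -4207/1432 ≈ -2.9379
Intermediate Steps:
(37724 + 18*(-226))/(W(-194, -159) - 11297) = (37724 + 18*(-226))/(-159 - 11297) = (37724 - 4068)/(-11456) = 33656*(-1/11456) = -4207/1432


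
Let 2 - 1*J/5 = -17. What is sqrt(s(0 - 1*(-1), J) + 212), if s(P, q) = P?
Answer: sqrt(213) ≈ 14.595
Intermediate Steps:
J = 95 (J = 10 - 5*(-17) = 10 + 85 = 95)
sqrt(s(0 - 1*(-1), J) + 212) = sqrt((0 - 1*(-1)) + 212) = sqrt((0 + 1) + 212) = sqrt(1 + 212) = sqrt(213)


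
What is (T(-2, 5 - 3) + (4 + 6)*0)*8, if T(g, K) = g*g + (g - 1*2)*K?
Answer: -32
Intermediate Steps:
T(g, K) = g² + K*(-2 + g) (T(g, K) = g² + (g - 2)*K = g² + (-2 + g)*K = g² + K*(-2 + g))
(T(-2, 5 - 3) + (4 + 6)*0)*8 = (((-2)² - 2*(5 - 3) + (5 - 3)*(-2)) + (4 + 6)*0)*8 = ((4 - 2*2 + 2*(-2)) + 10*0)*8 = ((4 - 4 - 4) + 0)*8 = (-4 + 0)*8 = -4*8 = -32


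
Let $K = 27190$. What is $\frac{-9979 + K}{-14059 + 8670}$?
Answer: $- \frac{17211}{5389} \approx -3.1937$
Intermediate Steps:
$\frac{-9979 + K}{-14059 + 8670} = \frac{-9979 + 27190}{-14059 + 8670} = \frac{17211}{-5389} = 17211 \left(- \frac{1}{5389}\right) = - \frac{17211}{5389}$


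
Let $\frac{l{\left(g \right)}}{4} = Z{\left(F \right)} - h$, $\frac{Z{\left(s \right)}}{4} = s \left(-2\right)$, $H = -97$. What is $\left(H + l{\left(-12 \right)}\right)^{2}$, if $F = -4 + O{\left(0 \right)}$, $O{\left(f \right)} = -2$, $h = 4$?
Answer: $6241$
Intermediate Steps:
$F = -6$ ($F = -4 - 2 = -6$)
$Z{\left(s \right)} = - 8 s$ ($Z{\left(s \right)} = 4 s \left(-2\right) = 4 \left(- 2 s\right) = - 8 s$)
$l{\left(g \right)} = 176$ ($l{\left(g \right)} = 4 \left(\left(-8\right) \left(-6\right) - 4\right) = 4 \left(48 - 4\right) = 4 \cdot 44 = 176$)
$\left(H + l{\left(-12 \right)}\right)^{2} = \left(-97 + 176\right)^{2} = 79^{2} = 6241$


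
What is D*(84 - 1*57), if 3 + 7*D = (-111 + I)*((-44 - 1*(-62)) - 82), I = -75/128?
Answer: 385479/14 ≈ 27534.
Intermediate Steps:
I = -75/128 (I = -75*1/128 = -75/128 ≈ -0.58594)
D = 14277/14 (D = -3/7 + ((-111 - 75/128)*((-44 - 1*(-62)) - 82))/7 = -3/7 + (-14283*((-44 + 62) - 82)/128)/7 = -3/7 + (-14283*(18 - 82)/128)/7 = -3/7 + (-14283/128*(-64))/7 = -3/7 + (⅐)*(14283/2) = -3/7 + 14283/14 = 14277/14 ≈ 1019.8)
D*(84 - 1*57) = 14277*(84 - 1*57)/14 = 14277*(84 - 57)/14 = (14277/14)*27 = 385479/14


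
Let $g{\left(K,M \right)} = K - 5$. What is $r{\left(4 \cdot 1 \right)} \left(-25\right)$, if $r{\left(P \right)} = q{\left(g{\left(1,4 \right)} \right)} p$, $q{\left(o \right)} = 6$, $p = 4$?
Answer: $-600$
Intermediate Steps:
$g{\left(K,M \right)} = -5 + K$
$r{\left(P \right)} = 24$ ($r{\left(P \right)} = 6 \cdot 4 = 24$)
$r{\left(4 \cdot 1 \right)} \left(-25\right) = 24 \left(-25\right) = -600$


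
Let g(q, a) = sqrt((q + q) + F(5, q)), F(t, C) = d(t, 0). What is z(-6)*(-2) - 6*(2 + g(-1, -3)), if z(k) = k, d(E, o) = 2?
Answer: 0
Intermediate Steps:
F(t, C) = 2
g(q, a) = sqrt(2 + 2*q) (g(q, a) = sqrt((q + q) + 2) = sqrt(2*q + 2) = sqrt(2 + 2*q))
z(-6)*(-2) - 6*(2 + g(-1, -3)) = -6*(-2) - 6*(2 + sqrt(2 + 2*(-1))) = 12 - 6*(2 + sqrt(2 - 2)) = 12 - 6*(2 + sqrt(0)) = 12 - 6*(2 + 0) = 12 - 6*2 = 12 - 12 = 0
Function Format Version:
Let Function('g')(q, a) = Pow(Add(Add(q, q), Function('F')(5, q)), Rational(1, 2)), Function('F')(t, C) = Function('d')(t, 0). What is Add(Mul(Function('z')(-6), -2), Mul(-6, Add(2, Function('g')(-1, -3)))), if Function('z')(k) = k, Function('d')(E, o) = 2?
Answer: 0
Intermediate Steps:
Function('F')(t, C) = 2
Function('g')(q, a) = Pow(Add(2, Mul(2, q)), Rational(1, 2)) (Function('g')(q, a) = Pow(Add(Add(q, q), 2), Rational(1, 2)) = Pow(Add(Mul(2, q), 2), Rational(1, 2)) = Pow(Add(2, Mul(2, q)), Rational(1, 2)))
Add(Mul(Function('z')(-6), -2), Mul(-6, Add(2, Function('g')(-1, -3)))) = Add(Mul(-6, -2), Mul(-6, Add(2, Pow(Add(2, Mul(2, -1)), Rational(1, 2))))) = Add(12, Mul(-6, Add(2, Pow(Add(2, -2), Rational(1, 2))))) = Add(12, Mul(-6, Add(2, Pow(0, Rational(1, 2))))) = Add(12, Mul(-6, Add(2, 0))) = Add(12, Mul(-6, 2)) = Add(12, -12) = 0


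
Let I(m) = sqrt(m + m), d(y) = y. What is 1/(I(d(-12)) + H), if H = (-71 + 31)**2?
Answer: 200/320003 - I*sqrt(6)/1280012 ≈ 0.00062499 - 1.9136e-6*I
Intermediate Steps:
I(m) = sqrt(2)*sqrt(m) (I(m) = sqrt(2*m) = sqrt(2)*sqrt(m))
H = 1600 (H = (-40)**2 = 1600)
1/(I(d(-12)) + H) = 1/(sqrt(2)*sqrt(-12) + 1600) = 1/(sqrt(2)*(2*I*sqrt(3)) + 1600) = 1/(2*I*sqrt(6) + 1600) = 1/(1600 + 2*I*sqrt(6))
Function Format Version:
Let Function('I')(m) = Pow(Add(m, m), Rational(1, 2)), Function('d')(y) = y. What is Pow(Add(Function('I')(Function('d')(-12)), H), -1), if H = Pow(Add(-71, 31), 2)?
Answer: Add(Rational(200, 320003), Mul(Rational(-1, 1280012), I, Pow(6, Rational(1, 2)))) ≈ Add(0.00062499, Mul(-1.9136e-6, I))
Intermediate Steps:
Function('I')(m) = Mul(Pow(2, Rational(1, 2)), Pow(m, Rational(1, 2))) (Function('I')(m) = Pow(Mul(2, m), Rational(1, 2)) = Mul(Pow(2, Rational(1, 2)), Pow(m, Rational(1, 2))))
H = 1600 (H = Pow(-40, 2) = 1600)
Pow(Add(Function('I')(Function('d')(-12)), H), -1) = Pow(Add(Mul(Pow(2, Rational(1, 2)), Pow(-12, Rational(1, 2))), 1600), -1) = Pow(Add(Mul(Pow(2, Rational(1, 2)), Mul(2, I, Pow(3, Rational(1, 2)))), 1600), -1) = Pow(Add(Mul(2, I, Pow(6, Rational(1, 2))), 1600), -1) = Pow(Add(1600, Mul(2, I, Pow(6, Rational(1, 2)))), -1)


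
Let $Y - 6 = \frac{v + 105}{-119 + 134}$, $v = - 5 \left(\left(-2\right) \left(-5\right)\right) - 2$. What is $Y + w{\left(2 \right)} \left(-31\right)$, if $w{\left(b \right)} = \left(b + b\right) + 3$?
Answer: $- \frac{3112}{15} \approx -207.47$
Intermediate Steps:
$w{\left(b \right)} = 3 + 2 b$ ($w{\left(b \right)} = 2 b + 3 = 3 + 2 b$)
$v = -52$ ($v = - 5 \cdot 10 - 2 = \left(-1\right) 50 - 2 = -50 - 2 = -52$)
$Y = \frac{143}{15}$ ($Y = 6 + \frac{-52 + 105}{-119 + 134} = 6 + \frac{53}{15} = \frac{143}{15} \approx 9.5333$)
$Y + w{\left(2 \right)} \left(-31\right) = \frac{143}{15} + \left(3 + 2 \cdot 2\right) \left(-31\right) = \frac{143}{15} + \left(3 + 4\right) \left(-31\right) = \frac{143}{15} + 7 \left(-31\right) = \frac{143}{15} - 217 = - \frac{3112}{15}$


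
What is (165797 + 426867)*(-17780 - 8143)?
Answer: -15363628872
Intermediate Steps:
(165797 + 426867)*(-17780 - 8143) = 592664*(-25923) = -15363628872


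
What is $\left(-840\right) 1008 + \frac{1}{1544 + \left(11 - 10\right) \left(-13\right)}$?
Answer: $- \frac{1296328319}{1531} \approx -8.4672 \cdot 10^{5}$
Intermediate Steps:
$\left(-840\right) 1008 + \frac{1}{1544 + \left(11 - 10\right) \left(-13\right)} = -846720 + \frac{1}{1544 + 1 \left(-13\right)} = -846720 + \frac{1}{1544 - 13} = -846720 + \frac{1}{1531} = - \frac{1296328319}{1531}$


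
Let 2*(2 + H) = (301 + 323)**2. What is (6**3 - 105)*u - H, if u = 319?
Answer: -159277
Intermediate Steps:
H = 194686 (H = -2 + (301 + 323)**2/2 = -2 + (1/2)*624**2 = -2 + (1/2)*389376 = -2 + 194688 = 194686)
(6**3 - 105)*u - H = (6**3 - 105)*319 - 1*194686 = (216 - 105)*319 - 194686 = 111*319 - 194686 = 35409 - 194686 = -159277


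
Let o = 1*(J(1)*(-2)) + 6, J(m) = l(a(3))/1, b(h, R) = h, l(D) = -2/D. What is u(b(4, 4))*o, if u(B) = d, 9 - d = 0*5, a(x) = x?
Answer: 66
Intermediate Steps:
J(m) = -2/3 (J(m) = -2/3/1 = -2*1/3*1 = -2/3*1 = -2/3)
o = 22/3 (o = 1*(-2/3*(-2)) + 6 = 1*(4/3) + 6 = 4/3 + 6 = 22/3 ≈ 7.3333)
d = 9 (d = 9 - 0*5 = 9 - 1*0 = 9 + 0 = 9)
u(B) = 9
u(b(4, 4))*o = 9*(22/3) = 66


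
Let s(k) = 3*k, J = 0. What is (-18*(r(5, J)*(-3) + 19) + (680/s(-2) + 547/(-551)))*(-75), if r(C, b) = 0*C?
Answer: 18857675/551 ≈ 34224.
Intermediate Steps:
r(C, b) = 0
(-18*(r(5, J)*(-3) + 19) + (680/s(-2) + 547/(-551)))*(-75) = (-18*(0*(-3) + 19) + (680/((3*(-2))) + 547/(-551)))*(-75) = (-18*(0 + 19) + (680/(-6) + 547*(-1/551)))*(-75) = (-18*19 + (680*(-⅙) - 547/551))*(-75) = (-342 + (-340/3 - 547/551))*(-75) = (-342 - 188981/1653)*(-75) = -754307/1653*(-75) = 18857675/551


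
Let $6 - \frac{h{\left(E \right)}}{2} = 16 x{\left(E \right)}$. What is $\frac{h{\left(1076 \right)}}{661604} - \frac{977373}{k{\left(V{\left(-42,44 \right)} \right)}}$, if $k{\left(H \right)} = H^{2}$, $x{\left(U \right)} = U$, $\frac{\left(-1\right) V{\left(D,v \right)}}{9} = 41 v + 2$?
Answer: $- \frac{90186484139}{1618433568108} \approx -0.055725$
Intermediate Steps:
$V{\left(D,v \right)} = -18 - 369 v$ ($V{\left(D,v \right)} = - 9 \left(41 v + 2\right) = - 9 \left(2 + 41 v\right) = -18 - 369 v$)
$h{\left(E \right)} = 12 - 32 E$ ($h{\left(E \right)} = 12 - 2 \cdot 16 E = 12 - 32 E$)
$\frac{h{\left(1076 \right)}}{661604} - \frac{977373}{k{\left(V{\left(-42,44 \right)} \right)}} = \frac{12 - 34432}{661604} - \frac{977373}{\left(-18 - 16236\right)^{2}} = \left(12 - 34432\right) \frac{1}{661604} - \frac{977373}{\left(-18 - 16236\right)^{2}} = \left(-34420\right) \frac{1}{661604} - \frac{977373}{\left(-16254\right)^{2}} = - \frac{8605}{165401} - \frac{977373}{264192516} = - \frac{8605}{165401} - \frac{36199}{9784908} = - \frac{90186484139}{1618433568108}$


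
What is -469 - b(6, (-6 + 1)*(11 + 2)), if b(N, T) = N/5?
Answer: -2351/5 ≈ -470.20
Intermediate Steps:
b(N, T) = N/5 (b(N, T) = N*(⅕) = N/5)
-469 - b(6, (-6 + 1)*(11 + 2)) = -469 - 6/5 = -2351/5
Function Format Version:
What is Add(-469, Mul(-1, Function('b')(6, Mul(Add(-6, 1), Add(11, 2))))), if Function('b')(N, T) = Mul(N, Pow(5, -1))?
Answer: Rational(-2351, 5) ≈ -470.20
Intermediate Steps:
Function('b')(N, T) = Mul(Rational(1, 5), N) (Function('b')(N, T) = Mul(N, Rational(1, 5)) = Mul(Rational(1, 5), N))
Add(-469, Mul(-1, Function('b')(6, Mul(Add(-6, 1), Add(11, 2))))) = Add(-469, Mul(-1, Mul(Rational(1, 5), 6))) = Add(-469, Mul(-1, Rational(6, 5))) = Add(-469, Rational(-6, 5)) = Rational(-2351, 5)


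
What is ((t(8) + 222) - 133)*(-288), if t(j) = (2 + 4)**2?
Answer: -36000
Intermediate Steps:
t(j) = 36 (t(j) = 6**2 = 36)
((t(8) + 222) - 133)*(-288) = ((36 + 222) - 133)*(-288) = (258 - 133)*(-288) = 125*(-288) = -36000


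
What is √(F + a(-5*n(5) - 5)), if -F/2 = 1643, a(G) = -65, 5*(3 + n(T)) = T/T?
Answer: I*√3351 ≈ 57.888*I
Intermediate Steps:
n(T) = -14/5 (n(T) = -3 + (T/T)/5 = -3 + (⅕)*1 = -3 + ⅕ = -14/5)
F = -3286 (F = -2*1643 = -3286)
√(F + a(-5*n(5) - 5)) = √(-3286 - 65) = √(-3351) = I*√3351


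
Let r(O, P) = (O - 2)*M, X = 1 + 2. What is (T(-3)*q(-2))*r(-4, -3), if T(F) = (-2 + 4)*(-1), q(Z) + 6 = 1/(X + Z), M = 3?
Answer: -180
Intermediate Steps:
X = 3
q(Z) = -6 + 1/(3 + Z)
r(O, P) = -6 + 3*O (r(O, P) = (O - 2)*3 = (-2 + O)*3 = -6 + 3*O)
T(F) = -2 (T(F) = 2*(-1) = -2)
(T(-3)*q(-2))*r(-4, -3) = (-2*(-17 - 6*(-2))/(3 - 2))*(-6 + 3*(-4)) = (-2*(-17 + 12)/1)*(-6 - 12) = -2*(-5)*(-18) = 10*(-18) = -180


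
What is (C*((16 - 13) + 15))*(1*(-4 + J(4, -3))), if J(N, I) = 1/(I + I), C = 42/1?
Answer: -3150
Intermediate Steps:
C = 42 (C = 42*1 = 42)
J(N, I) = 1/(2*I)
(C*((16 - 13) + 15))*(1*(-4 + J(4, -3))) = (42*((16 - 13) + 15))*(1*(-4 + (½)/(-3))) = (42*(3 + 15))*(1*(-4 + (½)*(-⅓))) = (42*18)*(1*(-4 - ⅙)) = 756*(1*(-25/6)) = 756*(-25/6) = -3150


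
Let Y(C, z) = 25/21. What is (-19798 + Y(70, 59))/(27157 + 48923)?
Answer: -415733/1597680 ≈ -0.26021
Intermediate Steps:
Y(C, z) = 25/21 (Y(C, z) = 25*(1/21) = 25/21)
(-19798 + Y(70, 59))/(27157 + 48923) = (-19798 + 25/21)/(27157 + 48923) = -415733/21/76080 = -415733/21*1/76080 = -415733/1597680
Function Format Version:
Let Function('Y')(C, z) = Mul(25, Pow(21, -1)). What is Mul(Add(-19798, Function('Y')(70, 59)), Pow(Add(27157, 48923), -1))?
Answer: Rational(-415733, 1597680) ≈ -0.26021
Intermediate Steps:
Function('Y')(C, z) = Rational(25, 21) (Function('Y')(C, z) = Mul(25, Rational(1, 21)) = Rational(25, 21))
Mul(Add(-19798, Function('Y')(70, 59)), Pow(Add(27157, 48923), -1)) = Mul(Add(-19798, Rational(25, 21)), Pow(Add(27157, 48923), -1)) = Mul(Rational(-415733, 21), Pow(76080, -1)) = Mul(Rational(-415733, 21), Rational(1, 76080)) = Rational(-415733, 1597680)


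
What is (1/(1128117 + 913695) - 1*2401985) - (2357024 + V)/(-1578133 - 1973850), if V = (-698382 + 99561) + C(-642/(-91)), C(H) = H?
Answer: -1585251687795789956627/659975817700836 ≈ -2.4020e+6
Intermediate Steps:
V = -54492069/91 (V = (-698382 + 99561) - 642/(-91) = -598821 - 642*(-1/91) = -598821 + 642/91 = -54492069/91 ≈ -5.9881e+5)
(1/(1128117 + 913695) - 1*2401985) - (2357024 + V)/(-1578133 - 1973850) = (1/(1128117 + 913695) - 1*2401985) - (2357024 - 54492069/91)/(-1578133 - 1973850) = (1/2041812 - 2401985) - 159997115/(91*(-3551983)) = (1/2041812 - 2401985) - 159997115*(-1)/(91*3551983) = -4904401796819/2041812 - 1*(-159997115/323230453) = -4904401796819/2041812 + 159997115/323230453 = -1585251687795789956627/659975817700836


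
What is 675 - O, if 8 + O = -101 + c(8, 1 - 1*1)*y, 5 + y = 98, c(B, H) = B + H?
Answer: 40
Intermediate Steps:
y = 93 (y = -5 + 98 = 93)
O = 635 (O = -8 + (-101 + (8 + (1 - 1*1))*93) = -8 + (-101 + (8 + (1 - 1))*93) = -8 + (-101 + (8 + 0)*93) = -8 + (-101 + 8*93) = -8 + (-101 + 744) = -8 + 643 = 635)
675 - O = 675 - 1*635 = 675 - 635 = 40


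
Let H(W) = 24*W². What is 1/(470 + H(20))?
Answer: 1/10070 ≈ 9.9305e-5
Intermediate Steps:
1/(470 + H(20)) = 1/(470 + 24*20²) = 1/(470 + 24*400) = 1/(470 + 9600) = 1/10070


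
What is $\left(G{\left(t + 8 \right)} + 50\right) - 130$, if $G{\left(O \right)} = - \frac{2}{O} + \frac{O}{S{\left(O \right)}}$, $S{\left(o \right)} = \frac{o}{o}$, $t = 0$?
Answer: $- \frac{289}{4} \approx -72.25$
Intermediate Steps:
$S{\left(o \right)} = 1$
$G{\left(O \right)} = O - \frac{2}{O}$ ($G{\left(O \right)} = - \frac{2}{O} + \frac{O}{1} = - \frac{2}{O} + O 1 = - \frac{2}{O} + O = O - \frac{2}{O}$)
$\left(G{\left(t + 8 \right)} + 50\right) - 130 = \left(\left(\left(0 + 8\right) - \frac{2}{0 + 8}\right) + 50\right) - 130 = \left(\left(8 - \frac{2}{8}\right) + 50\right) - 130 = \left(\left(8 - \frac{1}{4}\right) + 50\right) - 130 = \left(\frac{31}{4} + 50\right) - 130 = \frac{231}{4} - 130 = - \frac{289}{4}$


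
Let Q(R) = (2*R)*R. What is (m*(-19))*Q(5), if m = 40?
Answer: -38000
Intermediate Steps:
Q(R) = 2*R²
(m*(-19))*Q(5) = (40*(-19))*(2*5²) = -1520*25 = -760*50 = -38000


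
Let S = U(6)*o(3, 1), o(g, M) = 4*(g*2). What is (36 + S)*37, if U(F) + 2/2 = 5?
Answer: 4884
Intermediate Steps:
U(F) = 4 (U(F) = -1 + 5 = 4)
o(g, M) = 8*g (o(g, M) = 4*(2*g) = 8*g)
S = 96 (S = 4*(8*3) = 4*24 = 96)
(36 + S)*37 = (36 + 96)*37 = 132*37 = 4884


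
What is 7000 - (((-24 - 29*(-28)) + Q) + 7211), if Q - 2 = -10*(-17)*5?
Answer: -1851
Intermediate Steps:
Q = 852 (Q = 2 - 10*(-17)*5 = 2 + 170*5 = 2 + 850 = 852)
7000 - (((-24 - 29*(-28)) + Q) + 7211) = 7000 - (((-24 - 29*(-28)) + 852) + 7211) = 7000 - (((-24 + 812) + 852) + 7211) = 7000 - ((788 + 852) + 7211) = 7000 - (1640 + 7211) = 7000 - 1*8851 = 7000 - 8851 = -1851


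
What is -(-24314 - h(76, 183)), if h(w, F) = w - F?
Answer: 24207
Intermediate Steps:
-(-24314 - h(76, 183)) = -(-24314 - (76 - 1*183)) = -(-24314 - (76 - 183)) = -(-24314 - 1*(-107)) = -(-24314 + 107) = -1*(-24207) = 24207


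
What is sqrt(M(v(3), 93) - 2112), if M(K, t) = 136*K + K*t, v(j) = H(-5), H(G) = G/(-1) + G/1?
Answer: 8*I*sqrt(33) ≈ 45.956*I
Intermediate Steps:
H(G) = 0 (H(G) = G*(-1) + G*1 = -G + G = 0)
v(j) = 0
sqrt(M(v(3), 93) - 2112) = sqrt(0*(136 + 93) - 2112) = sqrt(0*229 - 2112) = sqrt(0 - 2112) = sqrt(-2112) = 8*I*sqrt(33)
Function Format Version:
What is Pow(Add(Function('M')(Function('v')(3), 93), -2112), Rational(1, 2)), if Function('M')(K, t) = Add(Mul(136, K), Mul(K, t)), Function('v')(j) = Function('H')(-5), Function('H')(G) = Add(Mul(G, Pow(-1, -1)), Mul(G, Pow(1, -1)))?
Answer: Mul(8, I, Pow(33, Rational(1, 2))) ≈ Mul(45.956, I)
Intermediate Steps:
Function('H')(G) = 0 (Function('H')(G) = Add(Mul(G, -1), Mul(G, 1)) = Add(Mul(-1, G), G) = 0)
Function('v')(j) = 0
Pow(Add(Function('M')(Function('v')(3), 93), -2112), Rational(1, 2)) = Pow(Add(Mul(0, Add(136, 93)), -2112), Rational(1, 2)) = Pow(Add(Mul(0, 229), -2112), Rational(1, 2)) = Pow(Add(0, -2112), Rational(1, 2)) = Pow(-2112, Rational(1, 2)) = Mul(8, I, Pow(33, Rational(1, 2)))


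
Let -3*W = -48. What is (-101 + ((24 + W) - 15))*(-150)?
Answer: 11400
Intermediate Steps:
W = 16 (W = -⅓*(-48) = 16)
(-101 + ((24 + W) - 15))*(-150) = (-101 + ((24 + 16) - 15))*(-150) = (-101 + (40 - 15))*(-150) = (-101 + 25)*(-150) = -76*(-150) = 11400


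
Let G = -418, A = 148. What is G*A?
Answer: -61864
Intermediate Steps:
G*A = -418*148 = -61864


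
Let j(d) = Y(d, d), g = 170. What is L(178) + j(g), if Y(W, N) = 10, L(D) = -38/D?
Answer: 871/89 ≈ 9.7865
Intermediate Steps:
j(d) = 10
L(178) + j(g) = -38/178 + 10 = -38*1/178 + 10 = -19/89 + 10 = 871/89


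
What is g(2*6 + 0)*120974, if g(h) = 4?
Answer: 483896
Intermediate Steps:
g(2*6 + 0)*120974 = 4*120974 = 483896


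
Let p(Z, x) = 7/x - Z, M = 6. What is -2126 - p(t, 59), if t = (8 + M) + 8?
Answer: -124143/59 ≈ -2104.1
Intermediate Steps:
t = 22 (t = (8 + 6) + 8 = 14 + 8 = 22)
p(Z, x) = -Z + 7/x
-2126 - p(t, 59) = -2126 - (-1*22 + 7/59) = -2126 - (-22 + 7*(1/59)) = -2126 - (-22 + 7/59) = -2126 - 1*(-1291/59) = -2126 + 1291/59 = -124143/59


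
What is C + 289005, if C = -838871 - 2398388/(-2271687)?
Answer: -1249121045554/2271687 ≈ -5.4987e+5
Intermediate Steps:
C = -1905649946989/2271687 (C = -838871 - 2398388*(-1/2271687) = -838871 + 2398388/2271687 = -1905649946989/2271687 ≈ -8.3887e+5)
C + 289005 = -1905649946989/2271687 + 289005 = -1249121045554/2271687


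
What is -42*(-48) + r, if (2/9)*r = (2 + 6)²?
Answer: 2304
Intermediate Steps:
r = 288 (r = 9*(2 + 6)²/2 = (9/2)*8² = (9/2)*64 = 288)
-42*(-48) + r = -42*(-48) + 288 = 2016 + 288 = 2304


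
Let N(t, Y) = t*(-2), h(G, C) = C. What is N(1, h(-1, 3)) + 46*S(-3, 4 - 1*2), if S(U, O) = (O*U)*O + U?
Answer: -692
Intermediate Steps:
N(t, Y) = -2*t
S(U, O) = U + U*O**2 (S(U, O) = U*O**2 + U = U + U*O**2)
N(1, h(-1, 3)) + 46*S(-3, 4 - 1*2) = -2*1 + 46*(-3*(1 + (4 - 1*2)**2)) = -2 + 46*(-3*(1 + (4 - 2)**2)) = -2 + 46*(-3*(1 + 2**2)) = -2 + 46*(-3*(1 + 4)) = -2 + 46*(-3*5) = -2 + 46*(-15) = -2 - 690 = -692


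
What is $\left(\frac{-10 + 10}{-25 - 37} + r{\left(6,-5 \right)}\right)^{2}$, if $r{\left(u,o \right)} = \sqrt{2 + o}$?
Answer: $-3$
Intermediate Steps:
$\left(\frac{-10 + 10}{-25 - 37} + r{\left(6,-5 \right)}\right)^{2} = \left(\frac{-10 + 10}{-25 - 37} + \sqrt{2 - 5}\right)^{2} = \left(\frac{0}{-62} + \sqrt{-3}\right)^{2} = \left(0 \left(- \frac{1}{62}\right) + i \sqrt{3}\right)^{2} = \left(0 + i \sqrt{3}\right)^{2} = \left(i \sqrt{3}\right)^{2} = -3$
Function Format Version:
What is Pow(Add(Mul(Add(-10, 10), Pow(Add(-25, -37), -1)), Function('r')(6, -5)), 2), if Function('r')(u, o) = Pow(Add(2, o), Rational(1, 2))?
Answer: -3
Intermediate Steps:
Pow(Add(Mul(Add(-10, 10), Pow(Add(-25, -37), -1)), Function('r')(6, -5)), 2) = Pow(Add(Mul(Add(-10, 10), Pow(Add(-25, -37), -1)), Pow(Add(2, -5), Rational(1, 2))), 2) = Pow(Add(Mul(0, Pow(-62, -1)), Pow(-3, Rational(1, 2))), 2) = Pow(Add(Mul(0, Rational(-1, 62)), Mul(I, Pow(3, Rational(1, 2)))), 2) = Pow(Add(0, Mul(I, Pow(3, Rational(1, 2)))), 2) = Pow(Mul(I, Pow(3, Rational(1, 2))), 2) = -3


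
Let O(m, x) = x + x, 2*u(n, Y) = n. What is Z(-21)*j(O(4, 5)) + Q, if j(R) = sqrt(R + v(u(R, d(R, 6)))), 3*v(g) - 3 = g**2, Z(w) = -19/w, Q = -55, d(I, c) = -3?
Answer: -55 + 19*sqrt(174)/63 ≈ -51.022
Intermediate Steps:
u(n, Y) = n/2
O(m, x) = 2*x
v(g) = 1 + g**2/3
j(R) = sqrt(1 + R + R**2/12) (j(R) = sqrt(R + (1 + (R/2)**2/3)) = sqrt(R + (1 + (R**2/4)/3)) = sqrt(R + (1 + R**2/12)) = sqrt(1 + R + R**2/12))
Z(-21)*j(O(4, 5)) + Q = (-19/(-21))*(sqrt(36 + 3*(2*5)**2 + 36*(2*5))/6) - 55 = (-19*(-1/21))*(sqrt(36 + 3*10**2 + 36*10)/6) - 55 = 19*(sqrt(36 + 3*100 + 360)/6)/21 - 55 = 19*(sqrt(36 + 300 + 360)/6)/21 - 55 = 19*(sqrt(696)/6)/21 - 55 = 19*((2*sqrt(174))/6)/21 - 55 = 19*(sqrt(174)/3)/21 - 55 = 19*sqrt(174)/63 - 55 = -55 + 19*sqrt(174)/63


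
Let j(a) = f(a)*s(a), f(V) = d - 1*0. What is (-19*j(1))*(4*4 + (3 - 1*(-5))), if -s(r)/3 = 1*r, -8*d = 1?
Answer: -171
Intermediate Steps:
d = -⅛ (d = -⅛*1 = -⅛ ≈ -0.12500)
f(V) = -⅛ (f(V) = -⅛ - 1*0 = -⅛ + 0 = -⅛)
s(r) = -3*r
j(a) = 3*a/8 (j(a) = -(-3)*a/8 = 3*a/8)
(-19*j(1))*(4*4 + (3 - 1*(-5))) = (-57/8)*(4*4 + (3 - 1*(-5))) = (-19*3/8)*(16 + (3 + 5)) = -57*(16 + 8)/8 = -57/8*24 = -171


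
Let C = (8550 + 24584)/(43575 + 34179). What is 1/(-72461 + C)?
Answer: -38877/2817049730 ≈ -1.3801e-5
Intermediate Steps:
C = 16567/38877 (C = 33134/77754 = 33134*(1/77754) = 16567/38877 ≈ 0.42614)
1/(-72461 + C) = 1/(-72461 + 16567/38877) = 1/(-2817049730/38877) = -38877/2817049730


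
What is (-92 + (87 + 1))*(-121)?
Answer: 484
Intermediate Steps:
(-92 + (87 + 1))*(-121) = (-92 + 88)*(-121) = -4*(-121) = 484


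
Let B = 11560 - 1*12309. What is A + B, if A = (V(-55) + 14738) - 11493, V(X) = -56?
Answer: 2440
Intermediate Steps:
B = -749 (B = 11560 - 12309 = -749)
A = 3189 (A = (-56 + 14738) - 11493 = 14682 - 11493 = 3189)
A + B = 3189 - 749 = 2440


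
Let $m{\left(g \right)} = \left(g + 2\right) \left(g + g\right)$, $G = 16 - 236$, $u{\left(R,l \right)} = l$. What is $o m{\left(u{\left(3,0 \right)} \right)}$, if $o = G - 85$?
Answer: $0$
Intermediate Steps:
$G = -220$ ($G = 16 - 236 = -220$)
$o = -305$ ($o = -220 - 85 = -305$)
$m{\left(g \right)} = 2 g \left(2 + g\right)$ ($m{\left(g \right)} = \left(2 + g\right) 2 g = 2 g \left(2 + g\right)$)
$o m{\left(u{\left(3,0 \right)} \right)} = - 305 \cdot 2 \cdot 0 \left(2 + 0\right) = - 305 \cdot 2 \cdot 0 \cdot 2 = \left(-305\right) 0 = 0$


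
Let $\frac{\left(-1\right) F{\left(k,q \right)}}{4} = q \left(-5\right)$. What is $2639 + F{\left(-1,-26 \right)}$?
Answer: $2119$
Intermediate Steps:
$F{\left(k,q \right)} = 20 q$ ($F{\left(k,q \right)} = - 4 q \left(-5\right) = - 4 \left(- 5 q\right) = 20 q$)
$2639 + F{\left(-1,-26 \right)} = 2639 + 20 \left(-26\right) = 2639 - 520 = 2119$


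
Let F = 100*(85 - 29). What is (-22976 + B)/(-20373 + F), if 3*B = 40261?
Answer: 28667/44319 ≈ 0.64683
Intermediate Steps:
B = 40261/3 (B = (1/3)*40261 = 40261/3 ≈ 13420.)
F = 5600 (F = 100*56 = 5600)
(-22976 + B)/(-20373 + F) = (-22976 + 40261/3)/(-20373 + 5600) = -28667/3/(-14773) = -28667/3*(-1/14773) = 28667/44319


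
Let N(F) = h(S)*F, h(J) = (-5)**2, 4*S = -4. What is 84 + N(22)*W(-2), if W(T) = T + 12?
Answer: 5584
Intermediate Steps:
S = -1 (S = (1/4)*(-4) = -1)
W(T) = 12 + T
h(J) = 25
N(F) = 25*F
84 + N(22)*W(-2) = 84 + (25*22)*(12 - 2) = 84 + 550*10 = 84 + 5500 = 5584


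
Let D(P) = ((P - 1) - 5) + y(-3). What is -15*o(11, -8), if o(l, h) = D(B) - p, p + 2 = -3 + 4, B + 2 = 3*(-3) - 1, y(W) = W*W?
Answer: 120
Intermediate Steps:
y(W) = W**2
B = -12 (B = -2 + (3*(-3) - 1) = -2 + (-9 - 1) = -2 - 10 = -12)
p = -1 (p = -2 + (-3 + 4) = -2 + 1 = -1)
D(P) = 3 + P (D(P) = ((P - 1) - 5) + (-3)**2 = ((-1 + P) - 5) + 9 = (-6 + P) + 9 = 3 + P)
o(l, h) = -8 (o(l, h) = (3 - 12) - 1*(-1) = -9 + 1 = -8)
-15*o(11, -8) = -15*(-8) = 120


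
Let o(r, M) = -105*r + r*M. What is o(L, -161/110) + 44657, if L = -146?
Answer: 3311038/55 ≈ 60201.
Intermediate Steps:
o(r, M) = -105*r + M*r
o(L, -161/110) + 44657 = -146*(-105 - 161/110) + 44657 = -146*(-11711/110) + 44657 = 854903/55 + 44657 = 3311038/55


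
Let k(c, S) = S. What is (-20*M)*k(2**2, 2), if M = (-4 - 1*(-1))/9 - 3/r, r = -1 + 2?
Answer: 400/3 ≈ 133.33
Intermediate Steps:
r = 1
M = -10/3 (M = (-4 - 1*(-1))/9 - 3/1 = (-4 + 1)*(1/9) - 3*1 = -3*1/9 - 3 = -1/3 - 3 = -10/3 ≈ -3.3333)
(-20*M)*k(2**2, 2) = -20*(-10/3)*2 = (200/3)*2 = 400/3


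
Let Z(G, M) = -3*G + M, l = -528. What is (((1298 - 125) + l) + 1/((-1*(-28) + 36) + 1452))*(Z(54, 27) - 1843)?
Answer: -967064969/758 ≈ -1.2758e+6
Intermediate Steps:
Z(G, M) = M - 3*G
(((1298 - 125) + l) + 1/((-1*(-28) + 36) + 1452))*(Z(54, 27) - 1843) = (((1298 - 125) - 528) + 1/((-1*(-28) + 36) + 1452))*((27 - 3*54) - 1843) = ((1173 - 528) + 1/((28 + 36) + 1452))*((27 - 162) - 1843) = (645 + 1/(64 + 1452))*(-135 - 1843) = (645 + 1/1516)*(-1978) = (977821/1516)*(-1978) = -967064969/758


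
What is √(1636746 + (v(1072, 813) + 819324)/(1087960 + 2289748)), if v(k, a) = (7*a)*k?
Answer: √1167094585191911547/844427 ≈ 1279.4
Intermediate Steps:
v(k, a) = 7*a*k
√(1636746 + (v(1072, 813) + 819324)/(1087960 + 2289748)) = √(1636746 + (7*813*1072 + 819324)/(1087960 + 2289748)) = √(1636746 + (6100752 + 819324)/3377708) = √(1636746 + 6920076*(1/3377708)) = √(1636746 + 1730019/844427) = √(1382114244561/844427) = √1167094585191911547/844427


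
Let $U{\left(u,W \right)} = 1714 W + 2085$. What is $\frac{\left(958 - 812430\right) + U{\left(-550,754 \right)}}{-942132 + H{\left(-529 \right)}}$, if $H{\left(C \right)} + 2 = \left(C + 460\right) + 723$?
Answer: $- \frac{482969}{941480} \approx -0.51299$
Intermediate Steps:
$U{\left(u,W \right)} = 2085 + 1714 W$
$H{\left(C \right)} = 1181 + C$ ($H{\left(C \right)} = -2 + \left(\left(C + 460\right) + 723\right) = -2 + \left(\left(460 + C\right) + 723\right) = -2 + \left(1183 + C\right) = 1181 + C$)
$\frac{\left(958 - 812430\right) + U{\left(-550,754 \right)}}{-942132 + H{\left(-529 \right)}} = \frac{\left(958 - 812430\right) + \left(2085 + 1714 \cdot 754\right)}{-942132 + \left(1181 - 529\right)} = \frac{\left(958 - 812430\right) + \left(2085 + 1292356\right)}{-942132 + 652} = \frac{-811472 + 1294441}{-941480} = 482969 \left(- \frac{1}{941480}\right) = - \frac{482969}{941480}$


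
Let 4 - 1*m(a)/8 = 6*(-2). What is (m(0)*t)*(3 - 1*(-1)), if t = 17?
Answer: 8704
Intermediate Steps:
m(a) = 128 (m(a) = 32 - 48*(-2) = 32 - 8*(-12) = 32 + 96 = 128)
(m(0)*t)*(3 - 1*(-1)) = (128*17)*(3 - 1*(-1)) = 2176*(3 + 1) = 2176*4 = 8704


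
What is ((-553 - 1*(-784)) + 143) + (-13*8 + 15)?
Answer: 285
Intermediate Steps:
((-553 - 1*(-784)) + 143) + (-13*8 + 15) = ((-553 + 784) + 143) + (-104 + 15) = (231 + 143) - 89 = 374 - 89 = 285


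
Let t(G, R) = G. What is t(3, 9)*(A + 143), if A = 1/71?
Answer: 30462/71 ≈ 429.04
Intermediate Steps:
A = 1/71 ≈ 0.014085
t(3, 9)*(A + 143) = 3*(1/71 + 143) = 3*(10154/71) = 30462/71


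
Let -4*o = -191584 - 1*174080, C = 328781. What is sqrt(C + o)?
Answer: sqrt(420197) ≈ 648.23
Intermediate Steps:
o = 91416 (o = -(-191584 - 1*174080)/4 = -(-191584 - 174080)/4 = -1/4*(-365664) = 91416)
sqrt(C + o) = sqrt(328781 + 91416) = sqrt(420197)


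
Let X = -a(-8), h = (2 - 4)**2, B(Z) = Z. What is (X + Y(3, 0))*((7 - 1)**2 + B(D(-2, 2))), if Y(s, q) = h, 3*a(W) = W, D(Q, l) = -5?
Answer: 620/3 ≈ 206.67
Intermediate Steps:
a(W) = W/3
h = 4 (h = (-2)**2 = 4)
Y(s, q) = 4
X = 8/3 (X = -(-8)/3 = -1*(-8/3) = 8/3 ≈ 2.6667)
(X + Y(3, 0))*((7 - 1)**2 + B(D(-2, 2))) = (8/3 + 4)*((7 - 1)**2 - 5) = 20*(6**2 - 5)/3 = 20*(36 - 5)/3 = (20/3)*31 = 620/3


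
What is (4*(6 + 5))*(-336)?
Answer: -14784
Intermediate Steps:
(4*(6 + 5))*(-336) = (4*11)*(-336) = 44*(-336) = -14784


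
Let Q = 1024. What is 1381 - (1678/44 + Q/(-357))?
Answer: 10569379/7854 ≈ 1345.7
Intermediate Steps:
1381 - (1678/44 + Q/(-357)) = 1381 - (1678/44 + 1024/(-357)) = 1381 - (1678*(1/44) + 1024*(-1/357)) = 1381 - (839/22 - 1024/357) = 1381 - 1*276995/7854 = 1381 - 276995/7854 = 10569379/7854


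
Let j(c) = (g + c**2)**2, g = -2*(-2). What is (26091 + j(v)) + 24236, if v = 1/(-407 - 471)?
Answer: 29916938993486481/594262141456 ≈ 50343.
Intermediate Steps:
g = 4
v = -1/878 (v = 1/(-878) = -1/878 ≈ -0.0011390)
j(c) = (4 + c**2)**2
(26091 + j(v)) + 24236 = (26091 + (4 + (-1/878)**2)**2) + 24236 = (26091 + (4 + 1/770884)**2) + 24236 = (26091 + (3083537/770884)**2) + 24236 = (26091 + 9508200430369/594262141456) + 24236 = 15514401733158865/594262141456 + 24236 = 29916938993486481/594262141456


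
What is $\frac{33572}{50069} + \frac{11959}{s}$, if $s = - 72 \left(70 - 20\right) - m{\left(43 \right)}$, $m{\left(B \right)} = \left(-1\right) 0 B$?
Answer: $- \frac{477915971}{180248400} \approx -2.6514$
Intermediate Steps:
$m{\left(B \right)} = 0$ ($m{\left(B \right)} = 0 B = 0$)
$s = -3600$ ($s = - 72 \left(70 - 20\right) - 0 = - 72 \left(70 - 20\right) + 0 = \left(-72\right) 50 + 0 = -3600 + 0 = -3600$)
$\frac{33572}{50069} + \frac{11959}{s} = \frac{33572}{50069} + \frac{11959}{-3600} = 33572 \cdot \frac{1}{50069} + 11959 \left(- \frac{1}{3600}\right) = \frac{33572}{50069} - \frac{11959}{3600} = - \frac{477915971}{180248400}$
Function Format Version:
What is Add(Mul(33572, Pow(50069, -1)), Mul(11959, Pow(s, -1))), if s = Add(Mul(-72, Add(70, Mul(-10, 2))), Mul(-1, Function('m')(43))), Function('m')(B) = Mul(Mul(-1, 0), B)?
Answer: Rational(-477915971, 180248400) ≈ -2.6514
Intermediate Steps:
Function('m')(B) = 0 (Function('m')(B) = Mul(0, B) = 0)
s = -3600 (s = Add(Mul(-72, Add(70, Mul(-10, 2))), Mul(-1, 0)) = Add(Mul(-72, Add(70, -20)), 0) = Add(Mul(-72, 50), 0) = Add(-3600, 0) = -3600)
Add(Mul(33572, Pow(50069, -1)), Mul(11959, Pow(s, -1))) = Add(Mul(33572, Pow(50069, -1)), Mul(11959, Pow(-3600, -1))) = Add(Mul(33572, Rational(1, 50069)), Mul(11959, Rational(-1, 3600))) = Add(Rational(33572, 50069), Rational(-11959, 3600)) = Rational(-477915971, 180248400)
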